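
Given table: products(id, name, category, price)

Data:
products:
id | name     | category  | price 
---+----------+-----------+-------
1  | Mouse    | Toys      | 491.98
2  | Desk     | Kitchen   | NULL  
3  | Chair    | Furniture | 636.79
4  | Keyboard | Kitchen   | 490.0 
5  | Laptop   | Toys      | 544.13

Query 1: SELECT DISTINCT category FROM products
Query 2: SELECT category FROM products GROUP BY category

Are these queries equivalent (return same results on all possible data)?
Yes, equivalent

Both queries return: [('Furniture',), ('Kitchen',), ('Toys',)]

Reason: Both get unique categorys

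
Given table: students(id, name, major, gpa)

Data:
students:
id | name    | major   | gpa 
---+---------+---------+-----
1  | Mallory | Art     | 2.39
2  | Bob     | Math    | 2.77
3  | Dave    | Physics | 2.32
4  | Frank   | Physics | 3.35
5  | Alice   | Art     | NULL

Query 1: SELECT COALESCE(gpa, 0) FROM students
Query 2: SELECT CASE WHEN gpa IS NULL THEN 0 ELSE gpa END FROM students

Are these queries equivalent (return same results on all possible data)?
Yes, equivalent

Both queries return: [(0,), (2.32,), (2.39,), (2.77,), (3.35,)]

Reason: COALESCE vs CASE for NULL handling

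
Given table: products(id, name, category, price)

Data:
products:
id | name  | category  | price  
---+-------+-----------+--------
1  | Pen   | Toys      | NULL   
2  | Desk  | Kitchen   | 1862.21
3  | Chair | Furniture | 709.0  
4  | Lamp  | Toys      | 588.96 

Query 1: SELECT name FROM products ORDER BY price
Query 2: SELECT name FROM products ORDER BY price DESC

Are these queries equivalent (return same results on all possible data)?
No, not equivalent

Query 1 returns: [('Pen',), ('Lamp',), ('Chair',), ('Desk',)]
Query 2 returns: [('Desk',), ('Chair',), ('Lamp',), ('Pen',)]

Reason: ASC vs DESC gives opposite ordering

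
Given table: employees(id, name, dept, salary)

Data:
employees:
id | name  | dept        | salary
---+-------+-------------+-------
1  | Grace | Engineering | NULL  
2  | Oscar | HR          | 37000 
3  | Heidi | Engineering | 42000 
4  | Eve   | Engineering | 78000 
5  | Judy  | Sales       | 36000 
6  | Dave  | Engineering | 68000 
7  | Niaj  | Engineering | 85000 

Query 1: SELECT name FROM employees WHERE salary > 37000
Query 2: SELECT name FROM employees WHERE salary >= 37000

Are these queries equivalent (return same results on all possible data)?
No, not equivalent

Query 1 returns: [('Heidi',), ('Eve',), ('Dave',), ('Niaj',)]
Query 2 returns: [('Oscar',), ('Heidi',), ('Eve',), ('Dave',), ('Niaj',)]

Reason: > vs >= gives different results when salary = 37000 exists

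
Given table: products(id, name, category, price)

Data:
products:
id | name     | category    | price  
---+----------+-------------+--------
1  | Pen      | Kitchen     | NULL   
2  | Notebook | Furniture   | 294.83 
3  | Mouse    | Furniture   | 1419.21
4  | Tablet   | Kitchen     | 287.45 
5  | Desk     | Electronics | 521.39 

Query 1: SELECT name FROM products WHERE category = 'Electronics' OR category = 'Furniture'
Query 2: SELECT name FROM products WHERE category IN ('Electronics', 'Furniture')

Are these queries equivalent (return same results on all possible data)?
Yes, equivalent

Both queries return: [('Desk',), ('Mouse',), ('Notebook',)]

Reason: OR vs IN are equivalent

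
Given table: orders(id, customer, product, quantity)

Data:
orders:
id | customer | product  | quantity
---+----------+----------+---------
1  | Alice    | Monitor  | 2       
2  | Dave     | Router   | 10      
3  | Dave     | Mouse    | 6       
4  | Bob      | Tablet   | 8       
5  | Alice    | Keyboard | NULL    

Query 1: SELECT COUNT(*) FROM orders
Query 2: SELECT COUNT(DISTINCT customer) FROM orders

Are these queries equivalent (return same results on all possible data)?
No, not equivalent

Query 1 returns: [(5,)]
Query 2 returns: [(3,)]

Reason: COUNT(*) counts rows, COUNT(DISTINCT customer) counts unique customers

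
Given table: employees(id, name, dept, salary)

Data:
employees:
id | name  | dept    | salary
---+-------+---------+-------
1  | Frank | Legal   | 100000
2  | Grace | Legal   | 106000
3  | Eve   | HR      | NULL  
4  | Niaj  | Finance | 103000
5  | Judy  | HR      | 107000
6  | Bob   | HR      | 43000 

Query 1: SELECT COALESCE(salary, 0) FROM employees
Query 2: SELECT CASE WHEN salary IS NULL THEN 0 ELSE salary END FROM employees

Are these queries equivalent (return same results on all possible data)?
Yes, equivalent

Both queries return: [(0,), (43000,), (100000,), (103000,), (106000,), (107000,)]

Reason: COALESCE vs CASE for NULL handling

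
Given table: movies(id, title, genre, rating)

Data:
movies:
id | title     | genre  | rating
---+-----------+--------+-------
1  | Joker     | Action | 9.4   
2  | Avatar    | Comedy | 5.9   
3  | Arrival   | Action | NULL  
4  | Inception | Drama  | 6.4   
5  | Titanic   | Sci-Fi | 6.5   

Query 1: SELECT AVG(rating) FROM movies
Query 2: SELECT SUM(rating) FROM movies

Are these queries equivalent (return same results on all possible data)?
No, not equivalent

Query 1 returns: [(7.050000000000001,)]
Query 2 returns: [(28.200000000000003,)]

Reason: AVG vs SUM give different aggregate values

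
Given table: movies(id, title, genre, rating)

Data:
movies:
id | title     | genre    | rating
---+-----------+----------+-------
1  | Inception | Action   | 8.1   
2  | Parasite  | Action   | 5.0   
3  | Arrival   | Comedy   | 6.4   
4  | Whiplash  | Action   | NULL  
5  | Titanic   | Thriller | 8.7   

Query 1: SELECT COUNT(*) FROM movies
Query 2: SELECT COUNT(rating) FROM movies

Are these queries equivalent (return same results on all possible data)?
No, not equivalent

Query 1 returns: [(5,)]
Query 2 returns: [(4,)]

Reason: COUNT(*) includes NULLs, COUNT(column) excludes them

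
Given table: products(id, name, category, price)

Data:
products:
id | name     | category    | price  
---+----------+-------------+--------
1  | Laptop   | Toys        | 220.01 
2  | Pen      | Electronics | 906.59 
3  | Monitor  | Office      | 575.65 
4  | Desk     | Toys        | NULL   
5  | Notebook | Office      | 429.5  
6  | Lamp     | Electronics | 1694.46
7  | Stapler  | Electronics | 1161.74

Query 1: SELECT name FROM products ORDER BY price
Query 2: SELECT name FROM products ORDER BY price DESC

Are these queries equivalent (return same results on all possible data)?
No, not equivalent

Query 1 returns: [('Desk',), ('Laptop',), ('Notebook',), ('Monitor',), ('Pen',), ('Stapler',), ('Lamp',)]
Query 2 returns: [('Lamp',), ('Stapler',), ('Pen',), ('Monitor',), ('Notebook',), ('Laptop',), ('Desk',)]

Reason: ASC vs DESC gives opposite ordering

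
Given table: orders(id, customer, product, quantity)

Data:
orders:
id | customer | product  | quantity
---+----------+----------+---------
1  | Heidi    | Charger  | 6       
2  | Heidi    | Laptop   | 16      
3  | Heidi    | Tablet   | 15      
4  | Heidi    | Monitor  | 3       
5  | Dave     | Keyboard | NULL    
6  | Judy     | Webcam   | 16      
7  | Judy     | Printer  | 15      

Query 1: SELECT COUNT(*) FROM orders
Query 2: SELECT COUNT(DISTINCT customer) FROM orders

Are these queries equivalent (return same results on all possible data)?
No, not equivalent

Query 1 returns: [(7,)]
Query 2 returns: [(3,)]

Reason: COUNT(*) counts rows, COUNT(DISTINCT customer) counts unique customers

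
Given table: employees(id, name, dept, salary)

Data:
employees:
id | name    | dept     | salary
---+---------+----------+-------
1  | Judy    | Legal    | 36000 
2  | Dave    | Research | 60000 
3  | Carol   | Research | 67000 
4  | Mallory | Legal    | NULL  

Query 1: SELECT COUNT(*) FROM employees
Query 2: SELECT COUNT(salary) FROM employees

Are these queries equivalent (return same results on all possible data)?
No, not equivalent

Query 1 returns: [(4,)]
Query 2 returns: [(3,)]

Reason: COUNT(*) includes NULLs, COUNT(column) excludes them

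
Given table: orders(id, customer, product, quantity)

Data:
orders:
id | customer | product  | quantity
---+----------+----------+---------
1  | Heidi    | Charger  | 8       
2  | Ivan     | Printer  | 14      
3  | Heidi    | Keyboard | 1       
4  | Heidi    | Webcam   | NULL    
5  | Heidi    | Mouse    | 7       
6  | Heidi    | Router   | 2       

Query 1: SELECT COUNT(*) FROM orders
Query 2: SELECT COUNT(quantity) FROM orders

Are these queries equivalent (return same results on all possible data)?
No, not equivalent

Query 1 returns: [(6,)]
Query 2 returns: [(5,)]

Reason: COUNT(*) includes NULLs, COUNT(column) excludes them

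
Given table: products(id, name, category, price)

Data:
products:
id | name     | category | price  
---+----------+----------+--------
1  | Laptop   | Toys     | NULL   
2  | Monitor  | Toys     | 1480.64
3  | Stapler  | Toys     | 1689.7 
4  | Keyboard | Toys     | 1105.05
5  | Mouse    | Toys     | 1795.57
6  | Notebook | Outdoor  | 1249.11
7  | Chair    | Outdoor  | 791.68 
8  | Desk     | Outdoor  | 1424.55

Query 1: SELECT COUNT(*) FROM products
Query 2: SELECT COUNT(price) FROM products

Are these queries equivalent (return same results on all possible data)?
No, not equivalent

Query 1 returns: [(8,)]
Query 2 returns: [(7,)]

Reason: COUNT(*) includes NULLs, COUNT(column) excludes them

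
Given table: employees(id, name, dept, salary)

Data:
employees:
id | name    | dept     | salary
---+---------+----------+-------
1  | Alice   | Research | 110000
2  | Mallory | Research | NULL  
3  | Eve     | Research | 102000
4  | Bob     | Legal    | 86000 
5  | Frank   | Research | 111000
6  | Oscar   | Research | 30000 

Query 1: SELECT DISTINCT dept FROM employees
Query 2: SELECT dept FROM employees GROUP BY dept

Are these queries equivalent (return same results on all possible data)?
Yes, equivalent

Both queries return: [('Legal',), ('Research',)]

Reason: Both get unique depts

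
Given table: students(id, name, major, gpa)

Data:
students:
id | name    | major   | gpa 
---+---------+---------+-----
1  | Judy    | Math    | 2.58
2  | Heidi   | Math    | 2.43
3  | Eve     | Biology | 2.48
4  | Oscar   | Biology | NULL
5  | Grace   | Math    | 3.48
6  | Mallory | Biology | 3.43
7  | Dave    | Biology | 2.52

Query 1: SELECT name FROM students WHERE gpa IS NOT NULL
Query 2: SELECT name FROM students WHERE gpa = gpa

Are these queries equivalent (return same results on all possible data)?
Yes, equivalent

Both queries return: [('Dave',), ('Eve',), ('Grace',), ('Heidi',), ('Judy',), ('Mallory',)]

Reason: IS NOT NULL vs self-equality (both exclude NULLs)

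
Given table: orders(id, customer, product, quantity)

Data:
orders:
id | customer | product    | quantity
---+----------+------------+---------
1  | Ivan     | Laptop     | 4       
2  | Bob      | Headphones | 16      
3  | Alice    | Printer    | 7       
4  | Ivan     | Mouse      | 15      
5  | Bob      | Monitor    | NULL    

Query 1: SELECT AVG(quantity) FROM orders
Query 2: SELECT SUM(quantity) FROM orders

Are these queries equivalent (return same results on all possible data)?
No, not equivalent

Query 1 returns: [(10.5,)]
Query 2 returns: [(42,)]

Reason: AVG vs SUM give different aggregate values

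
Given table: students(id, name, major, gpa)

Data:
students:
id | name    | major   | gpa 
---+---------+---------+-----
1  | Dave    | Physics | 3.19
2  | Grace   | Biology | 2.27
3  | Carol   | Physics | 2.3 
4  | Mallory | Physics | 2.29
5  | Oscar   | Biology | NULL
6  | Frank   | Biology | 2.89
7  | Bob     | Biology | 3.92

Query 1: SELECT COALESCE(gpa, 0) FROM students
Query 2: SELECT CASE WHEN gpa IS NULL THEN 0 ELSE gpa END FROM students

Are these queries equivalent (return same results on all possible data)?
Yes, equivalent

Both queries return: [(0,), (2.27,), (2.29,), (2.3,), (2.89,), (3.19,), (3.92,)]

Reason: COALESCE vs CASE for NULL handling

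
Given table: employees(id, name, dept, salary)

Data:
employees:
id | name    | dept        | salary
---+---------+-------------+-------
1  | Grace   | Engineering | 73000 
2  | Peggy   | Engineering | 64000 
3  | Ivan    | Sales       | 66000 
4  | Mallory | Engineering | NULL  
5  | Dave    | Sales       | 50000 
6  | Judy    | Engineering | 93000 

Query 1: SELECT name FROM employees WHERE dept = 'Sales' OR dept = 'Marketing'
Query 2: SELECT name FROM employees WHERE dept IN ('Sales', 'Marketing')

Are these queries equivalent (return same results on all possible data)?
Yes, equivalent

Both queries return: [('Dave',), ('Ivan',)]

Reason: OR vs IN are equivalent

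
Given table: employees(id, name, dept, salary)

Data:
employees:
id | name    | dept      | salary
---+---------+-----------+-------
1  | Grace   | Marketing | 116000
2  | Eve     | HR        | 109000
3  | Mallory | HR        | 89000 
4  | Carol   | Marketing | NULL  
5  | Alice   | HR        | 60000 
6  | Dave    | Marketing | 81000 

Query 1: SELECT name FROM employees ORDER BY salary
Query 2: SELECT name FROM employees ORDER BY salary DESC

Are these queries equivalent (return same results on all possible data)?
No, not equivalent

Query 1 returns: [('Carol',), ('Alice',), ('Dave',), ('Mallory',), ('Eve',), ('Grace',)]
Query 2 returns: [('Grace',), ('Eve',), ('Mallory',), ('Dave',), ('Alice',), ('Carol',)]

Reason: ASC vs DESC gives opposite ordering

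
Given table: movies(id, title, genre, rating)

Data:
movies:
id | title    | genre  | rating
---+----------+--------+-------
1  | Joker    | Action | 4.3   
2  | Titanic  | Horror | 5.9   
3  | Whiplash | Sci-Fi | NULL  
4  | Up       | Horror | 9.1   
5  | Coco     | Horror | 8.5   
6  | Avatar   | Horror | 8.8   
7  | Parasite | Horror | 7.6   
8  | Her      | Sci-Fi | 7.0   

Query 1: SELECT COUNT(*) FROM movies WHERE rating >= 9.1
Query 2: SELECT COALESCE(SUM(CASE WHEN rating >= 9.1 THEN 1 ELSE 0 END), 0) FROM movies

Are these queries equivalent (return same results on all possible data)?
Yes, equivalent

Both queries return: [(1,)]

Reason: COUNT with WHERE vs conditional SUM (COALESCE handles empty-table NULL)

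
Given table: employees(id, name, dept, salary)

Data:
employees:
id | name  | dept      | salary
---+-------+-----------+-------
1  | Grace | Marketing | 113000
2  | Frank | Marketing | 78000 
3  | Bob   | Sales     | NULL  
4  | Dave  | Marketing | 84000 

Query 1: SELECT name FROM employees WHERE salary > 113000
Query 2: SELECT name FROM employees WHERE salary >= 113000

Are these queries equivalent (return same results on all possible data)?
No, not equivalent

Query 1 returns: []
Query 2 returns: [('Grace',)]

Reason: > vs >= gives different results when salary = 113000 exists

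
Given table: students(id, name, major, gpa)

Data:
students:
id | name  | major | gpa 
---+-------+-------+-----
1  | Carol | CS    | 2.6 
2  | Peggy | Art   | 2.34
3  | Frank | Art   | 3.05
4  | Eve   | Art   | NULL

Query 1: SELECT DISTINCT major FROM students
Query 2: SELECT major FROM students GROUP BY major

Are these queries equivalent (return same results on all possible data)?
Yes, equivalent

Both queries return: [('Art',), ('CS',)]

Reason: Both get unique majors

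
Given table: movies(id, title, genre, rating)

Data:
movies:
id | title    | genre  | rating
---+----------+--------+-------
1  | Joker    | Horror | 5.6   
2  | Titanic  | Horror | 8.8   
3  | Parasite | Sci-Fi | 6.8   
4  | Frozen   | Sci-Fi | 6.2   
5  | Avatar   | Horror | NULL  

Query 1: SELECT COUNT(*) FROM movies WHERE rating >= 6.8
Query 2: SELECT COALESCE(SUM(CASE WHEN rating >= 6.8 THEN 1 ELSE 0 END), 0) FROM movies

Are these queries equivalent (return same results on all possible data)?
Yes, equivalent

Both queries return: [(2,)]

Reason: COUNT with WHERE vs conditional SUM (COALESCE handles empty-table NULL)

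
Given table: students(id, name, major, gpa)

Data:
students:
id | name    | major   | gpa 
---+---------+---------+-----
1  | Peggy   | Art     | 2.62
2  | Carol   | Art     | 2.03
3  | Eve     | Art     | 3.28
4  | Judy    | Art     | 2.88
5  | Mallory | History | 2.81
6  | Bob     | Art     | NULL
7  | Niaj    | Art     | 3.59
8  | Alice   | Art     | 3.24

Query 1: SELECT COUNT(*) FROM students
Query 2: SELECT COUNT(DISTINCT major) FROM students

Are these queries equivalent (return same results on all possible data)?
No, not equivalent

Query 1 returns: [(8,)]
Query 2 returns: [(2,)]

Reason: COUNT(*) counts rows, COUNT(DISTINCT major) counts unique majors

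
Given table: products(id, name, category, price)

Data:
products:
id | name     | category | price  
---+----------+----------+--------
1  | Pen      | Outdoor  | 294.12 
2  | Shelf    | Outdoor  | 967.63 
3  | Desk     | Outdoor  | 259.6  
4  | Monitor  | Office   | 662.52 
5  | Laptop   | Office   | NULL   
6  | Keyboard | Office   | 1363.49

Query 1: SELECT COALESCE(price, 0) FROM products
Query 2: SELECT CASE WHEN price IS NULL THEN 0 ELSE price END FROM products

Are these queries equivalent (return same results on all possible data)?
Yes, equivalent

Both queries return: [(0,), (259.6,), (294.12,), (662.52,), (967.63,), (1363.49,)]

Reason: COALESCE vs CASE for NULL handling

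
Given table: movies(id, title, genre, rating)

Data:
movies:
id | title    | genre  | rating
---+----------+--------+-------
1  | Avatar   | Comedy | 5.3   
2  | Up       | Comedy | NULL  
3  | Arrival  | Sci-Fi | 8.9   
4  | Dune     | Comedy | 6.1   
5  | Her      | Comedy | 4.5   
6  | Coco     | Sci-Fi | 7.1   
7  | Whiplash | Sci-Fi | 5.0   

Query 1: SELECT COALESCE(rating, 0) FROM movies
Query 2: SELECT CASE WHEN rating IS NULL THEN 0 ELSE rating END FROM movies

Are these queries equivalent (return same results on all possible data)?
Yes, equivalent

Both queries return: [(0,), (4.5,), (5.0,), (5.3,), (6.1,), (7.1,), (8.9,)]

Reason: COALESCE vs CASE for NULL handling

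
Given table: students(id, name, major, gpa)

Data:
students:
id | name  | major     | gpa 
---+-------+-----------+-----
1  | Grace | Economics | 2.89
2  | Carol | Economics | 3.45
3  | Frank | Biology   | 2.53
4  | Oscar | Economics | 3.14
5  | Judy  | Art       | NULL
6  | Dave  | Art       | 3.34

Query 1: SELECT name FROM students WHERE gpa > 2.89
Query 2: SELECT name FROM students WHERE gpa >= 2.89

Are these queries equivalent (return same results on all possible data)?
No, not equivalent

Query 1 returns: [('Carol',), ('Oscar',), ('Dave',)]
Query 2 returns: [('Grace',), ('Carol',), ('Oscar',), ('Dave',)]

Reason: > vs >= gives different results when gpa = 2.89 exists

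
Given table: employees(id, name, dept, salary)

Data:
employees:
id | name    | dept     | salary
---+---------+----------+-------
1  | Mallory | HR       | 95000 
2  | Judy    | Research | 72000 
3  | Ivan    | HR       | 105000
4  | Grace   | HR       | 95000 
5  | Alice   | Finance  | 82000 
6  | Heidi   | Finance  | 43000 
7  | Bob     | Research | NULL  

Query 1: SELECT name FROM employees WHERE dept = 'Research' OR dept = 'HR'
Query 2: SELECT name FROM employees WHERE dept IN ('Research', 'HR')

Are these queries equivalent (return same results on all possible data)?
Yes, equivalent

Both queries return: [('Bob',), ('Grace',), ('Ivan',), ('Judy',), ('Mallory',)]

Reason: OR vs IN are equivalent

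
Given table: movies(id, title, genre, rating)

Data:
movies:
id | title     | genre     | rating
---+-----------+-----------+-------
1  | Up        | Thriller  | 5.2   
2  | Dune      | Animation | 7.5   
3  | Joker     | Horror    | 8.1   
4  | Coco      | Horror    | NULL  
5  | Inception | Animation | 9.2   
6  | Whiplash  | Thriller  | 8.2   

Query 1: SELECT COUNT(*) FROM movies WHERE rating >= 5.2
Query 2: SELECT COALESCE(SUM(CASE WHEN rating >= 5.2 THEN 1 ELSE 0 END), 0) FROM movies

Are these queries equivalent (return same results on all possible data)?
Yes, equivalent

Both queries return: [(5,)]

Reason: COUNT with WHERE vs conditional SUM (COALESCE handles empty-table NULL)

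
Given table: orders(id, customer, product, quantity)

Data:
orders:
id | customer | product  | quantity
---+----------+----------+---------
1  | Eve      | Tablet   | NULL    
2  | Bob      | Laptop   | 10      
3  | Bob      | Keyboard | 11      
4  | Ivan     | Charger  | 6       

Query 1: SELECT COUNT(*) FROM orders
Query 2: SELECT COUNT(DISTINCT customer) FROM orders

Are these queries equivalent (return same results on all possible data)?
No, not equivalent

Query 1 returns: [(4,)]
Query 2 returns: [(3,)]

Reason: COUNT(*) counts rows, COUNT(DISTINCT customer) counts unique customers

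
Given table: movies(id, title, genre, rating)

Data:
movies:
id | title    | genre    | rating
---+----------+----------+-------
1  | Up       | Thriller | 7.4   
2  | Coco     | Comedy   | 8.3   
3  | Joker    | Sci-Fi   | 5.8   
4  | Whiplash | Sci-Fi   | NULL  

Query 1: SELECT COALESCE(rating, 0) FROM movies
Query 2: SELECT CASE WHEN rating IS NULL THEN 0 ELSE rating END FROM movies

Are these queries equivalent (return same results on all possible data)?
Yes, equivalent

Both queries return: [(0,), (5.8,), (7.4,), (8.3,)]

Reason: COALESCE vs CASE for NULL handling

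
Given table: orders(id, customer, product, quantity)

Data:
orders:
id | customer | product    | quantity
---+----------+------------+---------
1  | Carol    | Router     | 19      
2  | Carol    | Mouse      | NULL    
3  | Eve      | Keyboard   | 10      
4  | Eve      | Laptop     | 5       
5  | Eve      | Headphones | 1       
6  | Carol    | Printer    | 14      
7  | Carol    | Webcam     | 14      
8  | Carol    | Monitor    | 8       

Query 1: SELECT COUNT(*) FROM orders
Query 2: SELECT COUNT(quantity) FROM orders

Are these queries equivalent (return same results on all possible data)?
No, not equivalent

Query 1 returns: [(8,)]
Query 2 returns: [(7,)]

Reason: COUNT(*) includes NULLs, COUNT(column) excludes them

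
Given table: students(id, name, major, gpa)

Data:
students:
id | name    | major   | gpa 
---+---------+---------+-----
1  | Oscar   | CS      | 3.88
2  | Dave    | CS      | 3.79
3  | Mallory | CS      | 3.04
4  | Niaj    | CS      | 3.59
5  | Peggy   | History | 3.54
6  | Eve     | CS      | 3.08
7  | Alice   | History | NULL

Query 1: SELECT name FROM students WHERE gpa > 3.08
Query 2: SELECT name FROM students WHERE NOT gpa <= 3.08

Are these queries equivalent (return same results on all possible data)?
Yes, equivalent

Both queries return: [('Dave',), ('Niaj',), ('Oscar',), ('Peggy',)]

Reason: Both filter gpa > 3.08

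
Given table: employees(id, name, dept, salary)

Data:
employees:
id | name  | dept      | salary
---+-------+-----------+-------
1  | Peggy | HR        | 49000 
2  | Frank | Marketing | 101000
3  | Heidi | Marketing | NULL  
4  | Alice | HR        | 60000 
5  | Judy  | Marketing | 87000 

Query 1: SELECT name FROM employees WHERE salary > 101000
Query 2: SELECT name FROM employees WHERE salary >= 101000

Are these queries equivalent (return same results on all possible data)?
No, not equivalent

Query 1 returns: []
Query 2 returns: [('Frank',)]

Reason: > vs >= gives different results when salary = 101000 exists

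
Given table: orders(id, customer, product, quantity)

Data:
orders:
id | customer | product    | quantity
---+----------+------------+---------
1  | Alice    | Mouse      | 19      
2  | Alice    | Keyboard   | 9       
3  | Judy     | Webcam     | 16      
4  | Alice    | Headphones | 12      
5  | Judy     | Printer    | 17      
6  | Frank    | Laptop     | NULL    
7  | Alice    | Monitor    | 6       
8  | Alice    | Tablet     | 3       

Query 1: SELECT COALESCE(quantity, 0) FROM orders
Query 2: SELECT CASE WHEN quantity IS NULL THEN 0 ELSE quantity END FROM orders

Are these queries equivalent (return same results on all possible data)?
Yes, equivalent

Both queries return: [(0,), (3,), (6,), (9,), (12,), (16,), (17,), (19,)]

Reason: COALESCE vs CASE for NULL handling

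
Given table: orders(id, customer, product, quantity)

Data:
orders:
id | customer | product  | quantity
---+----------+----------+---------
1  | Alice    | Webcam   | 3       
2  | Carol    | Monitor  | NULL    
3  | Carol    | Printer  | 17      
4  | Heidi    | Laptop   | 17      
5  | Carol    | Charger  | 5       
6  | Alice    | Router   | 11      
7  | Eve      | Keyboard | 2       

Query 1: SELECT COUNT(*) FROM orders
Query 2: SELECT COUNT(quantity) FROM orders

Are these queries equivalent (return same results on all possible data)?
No, not equivalent

Query 1 returns: [(7,)]
Query 2 returns: [(6,)]

Reason: COUNT(*) includes NULLs, COUNT(column) excludes them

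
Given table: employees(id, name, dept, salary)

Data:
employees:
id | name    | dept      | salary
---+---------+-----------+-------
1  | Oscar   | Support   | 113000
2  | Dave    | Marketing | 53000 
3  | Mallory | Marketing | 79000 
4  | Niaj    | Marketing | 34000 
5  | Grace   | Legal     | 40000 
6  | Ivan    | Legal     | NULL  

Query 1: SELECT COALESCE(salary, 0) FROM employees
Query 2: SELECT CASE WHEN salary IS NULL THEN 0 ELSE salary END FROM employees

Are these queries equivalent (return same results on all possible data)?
Yes, equivalent

Both queries return: [(0,), (34000,), (40000,), (53000,), (79000,), (113000,)]

Reason: COALESCE vs CASE for NULL handling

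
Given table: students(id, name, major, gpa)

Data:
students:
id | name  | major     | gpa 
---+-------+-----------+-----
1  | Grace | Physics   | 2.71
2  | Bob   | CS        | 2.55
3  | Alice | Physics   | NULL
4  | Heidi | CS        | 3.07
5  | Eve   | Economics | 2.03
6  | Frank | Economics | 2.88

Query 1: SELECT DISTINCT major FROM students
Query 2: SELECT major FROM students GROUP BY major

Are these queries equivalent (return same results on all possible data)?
Yes, equivalent

Both queries return: [('CS',), ('Economics',), ('Physics',)]

Reason: Both get unique majors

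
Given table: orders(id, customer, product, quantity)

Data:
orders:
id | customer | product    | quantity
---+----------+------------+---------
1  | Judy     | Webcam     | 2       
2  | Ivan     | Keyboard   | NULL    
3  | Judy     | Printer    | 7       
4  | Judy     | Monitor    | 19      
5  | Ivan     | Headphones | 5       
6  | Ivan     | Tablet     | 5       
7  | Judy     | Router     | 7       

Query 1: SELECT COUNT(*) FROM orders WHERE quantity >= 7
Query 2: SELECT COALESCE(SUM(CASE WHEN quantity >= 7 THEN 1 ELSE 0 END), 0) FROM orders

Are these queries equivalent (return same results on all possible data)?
Yes, equivalent

Both queries return: [(3,)]

Reason: COUNT with WHERE vs conditional SUM (COALESCE handles empty-table NULL)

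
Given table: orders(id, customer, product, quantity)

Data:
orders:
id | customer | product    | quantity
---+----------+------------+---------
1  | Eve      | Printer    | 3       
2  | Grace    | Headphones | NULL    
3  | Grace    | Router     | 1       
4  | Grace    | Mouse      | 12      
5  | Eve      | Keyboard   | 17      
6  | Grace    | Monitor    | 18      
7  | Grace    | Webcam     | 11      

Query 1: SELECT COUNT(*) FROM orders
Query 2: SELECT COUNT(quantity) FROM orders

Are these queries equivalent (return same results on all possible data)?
No, not equivalent

Query 1 returns: [(7,)]
Query 2 returns: [(6,)]

Reason: COUNT(*) includes NULLs, COUNT(column) excludes them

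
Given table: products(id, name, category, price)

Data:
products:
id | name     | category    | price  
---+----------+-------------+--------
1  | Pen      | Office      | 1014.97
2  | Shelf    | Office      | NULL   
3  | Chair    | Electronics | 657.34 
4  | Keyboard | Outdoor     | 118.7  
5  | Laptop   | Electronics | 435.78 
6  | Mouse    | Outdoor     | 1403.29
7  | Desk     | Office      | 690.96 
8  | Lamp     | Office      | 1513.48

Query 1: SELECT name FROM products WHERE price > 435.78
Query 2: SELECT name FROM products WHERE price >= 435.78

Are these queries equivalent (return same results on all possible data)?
No, not equivalent

Query 1 returns: [('Pen',), ('Chair',), ('Mouse',), ('Desk',), ('Lamp',)]
Query 2 returns: [('Pen',), ('Chair',), ('Laptop',), ('Mouse',), ('Desk',), ('Lamp',)]

Reason: > vs >= gives different results when price = 435.78 exists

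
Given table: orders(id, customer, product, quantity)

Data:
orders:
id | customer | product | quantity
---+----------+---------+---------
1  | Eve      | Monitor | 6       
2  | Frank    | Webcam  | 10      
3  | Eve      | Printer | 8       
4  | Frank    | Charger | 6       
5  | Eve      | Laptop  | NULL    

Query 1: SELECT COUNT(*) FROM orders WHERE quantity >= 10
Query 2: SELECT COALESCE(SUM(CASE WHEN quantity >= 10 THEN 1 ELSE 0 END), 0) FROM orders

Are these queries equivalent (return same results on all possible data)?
Yes, equivalent

Both queries return: [(1,)]

Reason: COUNT with WHERE vs conditional SUM (COALESCE handles empty-table NULL)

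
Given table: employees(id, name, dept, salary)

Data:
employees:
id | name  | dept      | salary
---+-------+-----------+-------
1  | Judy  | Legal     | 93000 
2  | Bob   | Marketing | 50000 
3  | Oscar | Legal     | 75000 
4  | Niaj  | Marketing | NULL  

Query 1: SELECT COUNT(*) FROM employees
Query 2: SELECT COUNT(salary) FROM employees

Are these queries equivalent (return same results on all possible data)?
No, not equivalent

Query 1 returns: [(4,)]
Query 2 returns: [(3,)]

Reason: COUNT(*) includes NULLs, COUNT(column) excludes them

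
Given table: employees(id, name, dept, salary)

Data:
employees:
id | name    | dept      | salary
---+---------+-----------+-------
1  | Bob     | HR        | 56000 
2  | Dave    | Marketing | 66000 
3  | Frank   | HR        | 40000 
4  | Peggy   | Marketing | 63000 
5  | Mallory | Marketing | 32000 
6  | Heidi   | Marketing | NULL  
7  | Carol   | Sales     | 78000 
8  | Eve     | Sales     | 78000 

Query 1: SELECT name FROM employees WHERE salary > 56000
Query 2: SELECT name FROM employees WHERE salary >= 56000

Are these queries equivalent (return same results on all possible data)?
No, not equivalent

Query 1 returns: [('Dave',), ('Peggy',), ('Carol',), ('Eve',)]
Query 2 returns: [('Bob',), ('Dave',), ('Peggy',), ('Carol',), ('Eve',)]

Reason: > vs >= gives different results when salary = 56000 exists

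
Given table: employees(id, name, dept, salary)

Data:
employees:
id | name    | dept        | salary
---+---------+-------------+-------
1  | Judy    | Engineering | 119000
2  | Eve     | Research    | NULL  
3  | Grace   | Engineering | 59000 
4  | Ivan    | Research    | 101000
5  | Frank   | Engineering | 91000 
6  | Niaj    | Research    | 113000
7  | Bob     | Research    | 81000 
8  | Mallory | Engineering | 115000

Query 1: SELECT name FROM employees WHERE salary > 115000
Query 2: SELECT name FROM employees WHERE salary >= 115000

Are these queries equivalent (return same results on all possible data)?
No, not equivalent

Query 1 returns: [('Judy',)]
Query 2 returns: [('Judy',), ('Mallory',)]

Reason: > vs >= gives different results when salary = 115000 exists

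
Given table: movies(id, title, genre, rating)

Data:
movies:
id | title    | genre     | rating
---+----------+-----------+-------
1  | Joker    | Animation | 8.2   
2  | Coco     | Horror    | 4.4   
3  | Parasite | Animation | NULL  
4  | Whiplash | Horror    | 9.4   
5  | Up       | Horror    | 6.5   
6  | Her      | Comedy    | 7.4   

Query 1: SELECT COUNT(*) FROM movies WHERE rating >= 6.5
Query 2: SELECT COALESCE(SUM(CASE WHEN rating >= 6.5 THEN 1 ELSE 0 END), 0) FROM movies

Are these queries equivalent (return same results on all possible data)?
Yes, equivalent

Both queries return: [(4,)]

Reason: COUNT with WHERE vs conditional SUM (COALESCE handles empty-table NULL)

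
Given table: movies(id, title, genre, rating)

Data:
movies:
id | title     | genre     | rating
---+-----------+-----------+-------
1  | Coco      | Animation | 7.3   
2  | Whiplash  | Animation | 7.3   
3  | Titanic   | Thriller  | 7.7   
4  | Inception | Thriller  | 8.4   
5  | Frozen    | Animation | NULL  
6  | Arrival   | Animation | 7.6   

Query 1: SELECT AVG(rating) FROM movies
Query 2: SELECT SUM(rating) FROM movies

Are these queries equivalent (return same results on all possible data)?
No, not equivalent

Query 1 returns: [(7.659999999999999,)]
Query 2 returns: [(38.3,)]

Reason: AVG vs SUM give different aggregate values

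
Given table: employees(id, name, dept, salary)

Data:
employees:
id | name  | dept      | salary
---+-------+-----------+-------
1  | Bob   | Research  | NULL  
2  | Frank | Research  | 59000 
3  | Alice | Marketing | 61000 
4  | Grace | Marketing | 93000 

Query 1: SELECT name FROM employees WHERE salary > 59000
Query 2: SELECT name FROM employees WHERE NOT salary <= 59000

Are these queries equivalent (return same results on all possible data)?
Yes, equivalent

Both queries return: [('Alice',), ('Grace',)]

Reason: Both filter salary > 59000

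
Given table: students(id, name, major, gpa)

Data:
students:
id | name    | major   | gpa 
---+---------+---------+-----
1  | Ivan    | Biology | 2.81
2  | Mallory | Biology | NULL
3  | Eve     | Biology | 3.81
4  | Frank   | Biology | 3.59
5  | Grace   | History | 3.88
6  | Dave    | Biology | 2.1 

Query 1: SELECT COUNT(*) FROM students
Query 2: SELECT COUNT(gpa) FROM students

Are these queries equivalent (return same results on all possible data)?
No, not equivalent

Query 1 returns: [(6,)]
Query 2 returns: [(5,)]

Reason: COUNT(*) includes NULLs, COUNT(column) excludes them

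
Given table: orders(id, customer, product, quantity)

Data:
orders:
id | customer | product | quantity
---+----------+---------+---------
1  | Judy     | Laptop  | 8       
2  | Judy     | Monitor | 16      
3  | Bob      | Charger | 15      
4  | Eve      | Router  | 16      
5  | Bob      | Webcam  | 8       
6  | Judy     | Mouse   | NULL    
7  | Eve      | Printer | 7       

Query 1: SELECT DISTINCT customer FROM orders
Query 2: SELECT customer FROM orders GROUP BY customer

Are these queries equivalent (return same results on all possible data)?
Yes, equivalent

Both queries return: [('Bob',), ('Eve',), ('Judy',)]

Reason: Both get unique customers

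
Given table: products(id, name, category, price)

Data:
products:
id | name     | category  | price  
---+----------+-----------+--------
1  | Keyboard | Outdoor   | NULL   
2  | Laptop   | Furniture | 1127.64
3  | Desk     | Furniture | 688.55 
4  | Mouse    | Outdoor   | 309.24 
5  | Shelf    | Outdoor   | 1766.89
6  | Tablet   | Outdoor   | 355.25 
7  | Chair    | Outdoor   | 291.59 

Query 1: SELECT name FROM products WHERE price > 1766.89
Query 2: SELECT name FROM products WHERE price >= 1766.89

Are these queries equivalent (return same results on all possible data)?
No, not equivalent

Query 1 returns: []
Query 2 returns: [('Shelf',)]

Reason: > vs >= gives different results when price = 1766.89 exists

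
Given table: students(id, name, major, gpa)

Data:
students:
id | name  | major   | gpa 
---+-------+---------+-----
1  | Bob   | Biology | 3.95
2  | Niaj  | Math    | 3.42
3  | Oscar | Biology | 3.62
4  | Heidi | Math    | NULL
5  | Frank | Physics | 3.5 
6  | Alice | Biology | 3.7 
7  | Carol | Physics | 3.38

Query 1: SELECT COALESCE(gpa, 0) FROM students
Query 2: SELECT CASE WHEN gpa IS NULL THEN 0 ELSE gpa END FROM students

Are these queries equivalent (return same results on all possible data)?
Yes, equivalent

Both queries return: [(0,), (3.38,), (3.42,), (3.5,), (3.62,), (3.7,), (3.95,)]

Reason: COALESCE vs CASE for NULL handling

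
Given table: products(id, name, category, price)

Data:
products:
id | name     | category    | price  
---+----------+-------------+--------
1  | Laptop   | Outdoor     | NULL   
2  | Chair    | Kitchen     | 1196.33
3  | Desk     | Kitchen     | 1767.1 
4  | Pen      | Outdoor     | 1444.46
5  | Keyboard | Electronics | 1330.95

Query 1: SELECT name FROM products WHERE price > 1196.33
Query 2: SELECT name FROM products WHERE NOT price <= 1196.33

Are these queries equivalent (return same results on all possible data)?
Yes, equivalent

Both queries return: [('Desk',), ('Keyboard',), ('Pen',)]

Reason: Both filter price > 1196.33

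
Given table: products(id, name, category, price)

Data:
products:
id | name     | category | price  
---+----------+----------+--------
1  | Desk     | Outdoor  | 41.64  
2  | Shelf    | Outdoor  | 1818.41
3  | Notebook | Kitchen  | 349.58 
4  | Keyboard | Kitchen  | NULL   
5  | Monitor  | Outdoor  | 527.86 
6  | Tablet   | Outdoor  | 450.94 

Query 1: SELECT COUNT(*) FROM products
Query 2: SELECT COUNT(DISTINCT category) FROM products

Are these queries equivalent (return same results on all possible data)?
No, not equivalent

Query 1 returns: [(6,)]
Query 2 returns: [(2,)]

Reason: COUNT(*) counts rows, COUNT(DISTINCT category) counts unique categorys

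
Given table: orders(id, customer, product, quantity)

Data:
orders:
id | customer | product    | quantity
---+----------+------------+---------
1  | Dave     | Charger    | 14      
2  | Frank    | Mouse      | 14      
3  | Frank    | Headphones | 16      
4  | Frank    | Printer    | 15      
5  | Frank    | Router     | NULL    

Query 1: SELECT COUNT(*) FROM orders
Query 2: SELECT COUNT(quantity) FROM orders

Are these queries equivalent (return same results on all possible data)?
No, not equivalent

Query 1 returns: [(5,)]
Query 2 returns: [(4,)]

Reason: COUNT(*) includes NULLs, COUNT(column) excludes them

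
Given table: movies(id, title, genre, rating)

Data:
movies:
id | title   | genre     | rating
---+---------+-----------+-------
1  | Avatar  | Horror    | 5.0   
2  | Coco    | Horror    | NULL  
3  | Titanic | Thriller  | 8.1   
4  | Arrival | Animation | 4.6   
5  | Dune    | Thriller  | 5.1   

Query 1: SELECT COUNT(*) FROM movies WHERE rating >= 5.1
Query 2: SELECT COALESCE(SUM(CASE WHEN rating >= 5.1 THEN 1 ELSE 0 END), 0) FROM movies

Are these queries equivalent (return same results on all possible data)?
Yes, equivalent

Both queries return: [(2,)]

Reason: COUNT with WHERE vs conditional SUM (COALESCE handles empty-table NULL)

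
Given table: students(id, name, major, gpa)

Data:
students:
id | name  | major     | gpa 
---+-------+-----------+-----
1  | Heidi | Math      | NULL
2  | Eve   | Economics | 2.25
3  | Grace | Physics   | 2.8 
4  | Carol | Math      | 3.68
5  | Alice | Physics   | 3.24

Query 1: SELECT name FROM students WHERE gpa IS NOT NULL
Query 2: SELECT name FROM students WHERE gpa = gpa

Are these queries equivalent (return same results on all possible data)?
Yes, equivalent

Both queries return: [('Alice',), ('Carol',), ('Eve',), ('Grace',)]

Reason: IS NOT NULL vs self-equality (both exclude NULLs)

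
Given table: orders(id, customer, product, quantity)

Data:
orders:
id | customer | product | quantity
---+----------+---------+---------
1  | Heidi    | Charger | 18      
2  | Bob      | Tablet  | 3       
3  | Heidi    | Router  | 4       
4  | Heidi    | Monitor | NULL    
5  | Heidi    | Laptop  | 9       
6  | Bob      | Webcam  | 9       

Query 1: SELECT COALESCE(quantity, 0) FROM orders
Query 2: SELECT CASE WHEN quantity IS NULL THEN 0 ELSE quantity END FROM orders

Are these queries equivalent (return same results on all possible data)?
Yes, equivalent

Both queries return: [(0,), (3,), (4,), (9,), (9,), (18,)]

Reason: COALESCE vs CASE for NULL handling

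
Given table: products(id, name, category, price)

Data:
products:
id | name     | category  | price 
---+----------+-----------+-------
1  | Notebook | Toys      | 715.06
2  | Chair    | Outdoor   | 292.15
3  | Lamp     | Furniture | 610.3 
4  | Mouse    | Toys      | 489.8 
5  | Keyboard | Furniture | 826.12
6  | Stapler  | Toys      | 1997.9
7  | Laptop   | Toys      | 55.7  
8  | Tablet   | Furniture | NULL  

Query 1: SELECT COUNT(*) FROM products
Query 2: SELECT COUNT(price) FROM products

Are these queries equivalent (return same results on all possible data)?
No, not equivalent

Query 1 returns: [(8,)]
Query 2 returns: [(7,)]

Reason: COUNT(*) includes NULLs, COUNT(column) excludes them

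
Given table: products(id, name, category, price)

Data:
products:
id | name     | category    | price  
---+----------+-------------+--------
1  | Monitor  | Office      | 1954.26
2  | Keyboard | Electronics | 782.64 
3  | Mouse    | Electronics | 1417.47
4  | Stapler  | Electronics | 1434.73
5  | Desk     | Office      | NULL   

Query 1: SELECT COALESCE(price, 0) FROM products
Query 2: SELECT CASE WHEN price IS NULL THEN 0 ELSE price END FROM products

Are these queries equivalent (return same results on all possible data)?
Yes, equivalent

Both queries return: [(0,), (782.64,), (1417.47,), (1434.73,), (1954.26,)]

Reason: COALESCE vs CASE for NULL handling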